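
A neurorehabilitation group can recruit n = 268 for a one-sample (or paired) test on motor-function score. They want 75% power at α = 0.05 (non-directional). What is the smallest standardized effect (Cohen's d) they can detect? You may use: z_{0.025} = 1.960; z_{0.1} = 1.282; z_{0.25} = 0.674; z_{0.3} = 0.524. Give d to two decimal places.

d_min ≈ 0.16

For a single sample (or paired design) of n = 268: d_min = (z_{α/2} + z_β)/√n.
z-sum = 1.960 + 0.674 = 2.634.
d_min = 2.634 / √268 = 2.634 / 16.371 = 0.161.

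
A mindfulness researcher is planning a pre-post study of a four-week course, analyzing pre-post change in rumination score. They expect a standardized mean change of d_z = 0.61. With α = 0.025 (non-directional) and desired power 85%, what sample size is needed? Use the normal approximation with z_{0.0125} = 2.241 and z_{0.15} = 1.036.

n = 29 pairs

For a paired (one-sample on differences) test: n = ((z_{α/2} + z_β) / d)².
z_{α/2} + z_β = 2.241 + 1.036 = 3.277.
n = (3.277 / 0.61)² = 5.372² = 28.86.
Round up.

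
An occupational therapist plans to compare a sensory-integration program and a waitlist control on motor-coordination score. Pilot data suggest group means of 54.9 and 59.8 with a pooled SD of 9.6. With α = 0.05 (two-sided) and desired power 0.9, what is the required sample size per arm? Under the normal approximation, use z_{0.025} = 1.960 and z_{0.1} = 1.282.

n = 81 per group

Cohen's d = |M₁ − M₂| / SD_pooled = |54.9 − 59.8| / 9.6 = 4.9 / 9.6 = 0.510.
For two independent groups with equal n: n = 2·((z_{α/2} + z_β) / d)².
z_{α/2} + z_β = 1.960 + 1.282 = 3.242.
n = 2 × (3.242 / 0.510)² = 2 × 6.357² = 2 × 40.41 = 80.8.
Round up to the next whole participant.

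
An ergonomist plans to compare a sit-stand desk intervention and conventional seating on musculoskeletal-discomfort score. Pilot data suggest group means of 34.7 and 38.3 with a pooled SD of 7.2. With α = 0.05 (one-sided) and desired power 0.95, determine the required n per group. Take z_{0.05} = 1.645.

Cohen's d = |M₁ − M₂| / SD_pooled = |34.7 − 38.3| / 7.2 = 3.6 / 7.2 = 0.500.
For two independent groups with equal n: n = 2·((z_{α} + z_β) / d)².
z_{α} + z_β = 1.645 + 1.645 = 3.290.
n = 2 × (3.290 / 0.500)² = 2 × 6.580² = 2 × 43.30 = 86.6.
Round up to the next whole participant.

n = 87 per group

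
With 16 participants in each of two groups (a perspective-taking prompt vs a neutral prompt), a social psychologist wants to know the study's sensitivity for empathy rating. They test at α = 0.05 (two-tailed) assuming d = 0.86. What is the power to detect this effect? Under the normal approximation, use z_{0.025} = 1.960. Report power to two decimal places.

power ≈ 0.68

For two equal groups, power = Φ(d·√(n/2) − z_{α/2}).
d·√(n/2) = 0.86 × √(16/2) = 0.86 × 2.828 = 2.432.
z_β = 2.432 − 1.960 = 0.472.
Power = Φ(0.472) = 0.682.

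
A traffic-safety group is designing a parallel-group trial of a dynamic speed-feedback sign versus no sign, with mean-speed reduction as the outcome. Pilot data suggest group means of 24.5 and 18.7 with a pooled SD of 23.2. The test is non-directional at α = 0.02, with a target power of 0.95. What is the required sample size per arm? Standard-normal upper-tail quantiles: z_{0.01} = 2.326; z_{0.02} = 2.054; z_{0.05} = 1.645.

Cohen's d = |M₁ − M₂| / SD_pooled = |24.5 − 18.7| / 23.2 = 5.8 / 23.2 = 0.250.
For two independent groups with equal n: n = 2·((z_{α/2} + z_β) / d)².
z_{α/2} + z_β = 2.326 + 1.645 = 3.971.
n = 2 × (3.971 / 0.250)² = 2 × 15.884² = 2 × 252.30 = 504.6.
Round up to the next whole participant.

n = 505 per group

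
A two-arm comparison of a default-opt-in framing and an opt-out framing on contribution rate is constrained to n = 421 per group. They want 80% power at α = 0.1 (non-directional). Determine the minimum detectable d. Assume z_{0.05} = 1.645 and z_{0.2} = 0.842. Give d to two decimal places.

For two independent groups of n = 421 each: d_min = (z_{α/2} + z_β)·√(2/n).
z-sum = 1.645 + 0.842 = 2.487.
d_min = 2.487 × √(2/421) = 2.487 × 0.0689 = 0.171.

d_min ≈ 0.17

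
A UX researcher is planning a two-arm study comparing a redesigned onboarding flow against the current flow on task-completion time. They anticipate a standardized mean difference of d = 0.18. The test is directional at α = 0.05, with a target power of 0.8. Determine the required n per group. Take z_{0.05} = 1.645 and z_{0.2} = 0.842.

n = 382 per group

For two independent groups with equal n: n = 2·((z_{α} + z_β) / d)².
z_{α} + z_β = 1.645 + 0.842 = 2.487.
n = 2 × (2.487 / 0.18)² = 2 × 13.817² = 2 × 190.90 = 381.8.
Round up to the next whole participant.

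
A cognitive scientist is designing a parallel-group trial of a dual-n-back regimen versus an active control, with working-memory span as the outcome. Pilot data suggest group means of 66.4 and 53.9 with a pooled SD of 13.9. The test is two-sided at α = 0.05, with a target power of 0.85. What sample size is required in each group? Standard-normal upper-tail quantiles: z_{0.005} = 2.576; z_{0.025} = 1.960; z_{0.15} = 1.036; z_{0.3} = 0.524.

n = 23 per group

Cohen's d = |M₁ − M₂| / SD_pooled = |66.4 − 53.9| / 13.9 = 12.5 / 13.9 = 0.899.
For two independent groups with equal n: n = 2·((z_{α/2} + z_β) / d)².
z_{α/2} + z_β = 1.960 + 1.036 = 2.996.
n = 2 × (2.996 / 0.899)² = 2 × 3.333² = 2 × 11.11 = 22.2.
Round up to the next whole participant.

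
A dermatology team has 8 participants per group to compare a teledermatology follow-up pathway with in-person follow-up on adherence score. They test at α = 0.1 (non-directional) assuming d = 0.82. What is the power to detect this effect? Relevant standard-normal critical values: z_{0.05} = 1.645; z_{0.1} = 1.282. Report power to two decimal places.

For two equal groups, power = Φ(d·√(n/2) − z_{α/2}).
d·√(n/2) = 0.82 × √(8/2) = 0.82 × 2.000 = 1.640.
z_β = 1.640 − 1.645 = -0.005.
Power = Φ(-0.005) = 0.498.

power ≈ 0.50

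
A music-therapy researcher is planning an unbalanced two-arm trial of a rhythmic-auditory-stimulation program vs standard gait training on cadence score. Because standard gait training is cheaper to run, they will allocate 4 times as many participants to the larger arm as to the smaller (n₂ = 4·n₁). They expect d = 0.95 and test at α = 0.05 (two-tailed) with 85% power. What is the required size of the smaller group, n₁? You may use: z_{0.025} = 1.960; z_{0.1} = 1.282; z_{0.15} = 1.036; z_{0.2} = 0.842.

n₁ = 13

With allocation ratio k = n₂/n₁ = 4, Var(x̄₁−x̄₂) = σ²(1/n₁ + 1/(k·n₁)) = σ²·(k+1)/(k·n₁).
So n₁ = (1 + 1/k)·((z_{α/2} + z_β)/d)² = 1.250 × (2.996/0.95)².
n₁ = 1.250 × 9.95 = 12.4.
Round up: n₁ = 13, giving n₂ = 4 × 13 = 52.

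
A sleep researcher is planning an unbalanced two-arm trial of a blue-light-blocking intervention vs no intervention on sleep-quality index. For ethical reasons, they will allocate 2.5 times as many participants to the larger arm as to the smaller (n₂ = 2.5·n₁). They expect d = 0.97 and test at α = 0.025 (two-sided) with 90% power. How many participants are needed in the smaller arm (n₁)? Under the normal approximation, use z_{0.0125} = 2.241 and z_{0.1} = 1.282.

With allocation ratio k = n₂/n₁ = 2.5, Var(x̄₁−x̄₂) = σ²(1/n₁ + 1/(k·n₁)) = σ²·(k+1)/(k·n₁).
So n₁ = (1 + 1/k)·((z_{α/2} + z_β)/d)² = 1.400 × (3.523/0.97)².
n₁ = 1.400 × 13.19 = 18.5.
Round up: n₁ = 19, giving n₂ = ⌈2.5 × 19⌉ = ⌈47.5⌉ = 48.

n₁ = 19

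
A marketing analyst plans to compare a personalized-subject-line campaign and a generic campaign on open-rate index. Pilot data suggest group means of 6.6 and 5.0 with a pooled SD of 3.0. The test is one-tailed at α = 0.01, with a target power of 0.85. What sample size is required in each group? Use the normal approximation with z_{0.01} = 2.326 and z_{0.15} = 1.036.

Cohen's d = |M₁ − M₂| / SD_pooled = |6.6 − 5.0| / 3.0 = 1.6 / 3.0 = 0.533.
For two independent groups with equal n: n = 2·((z_{α} + z_β) / d)².
z_{α} + z_β = 2.326 + 1.036 = 3.362.
n = 2 × (3.362 / 0.533)² = 2 × 6.308² = 2 × 39.79 = 79.6.
Round up to the next whole participant.

n = 80 per group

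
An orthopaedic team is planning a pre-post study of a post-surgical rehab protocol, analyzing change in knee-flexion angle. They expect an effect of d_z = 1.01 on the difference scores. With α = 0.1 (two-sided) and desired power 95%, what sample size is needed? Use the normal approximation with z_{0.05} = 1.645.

n = 11 pairs

For a paired (one-sample on differences) test: n = ((z_{α/2} + z_β) / d)².
z_{α/2} + z_β = 1.645 + 1.645 = 3.290.
n = (3.290 / 1.01)² = 3.257² = 10.61.
Round up.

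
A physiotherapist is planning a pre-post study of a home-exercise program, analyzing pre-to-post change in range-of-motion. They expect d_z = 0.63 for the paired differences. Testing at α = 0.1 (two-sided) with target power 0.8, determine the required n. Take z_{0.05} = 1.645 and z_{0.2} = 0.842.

n = 16 pairs

For a paired (one-sample on differences) test: n = ((z_{α/2} + z_β) / d)².
z_{α/2} + z_β = 1.645 + 0.842 = 2.487.
n = (2.487 / 0.63)² = 3.948² = 15.58.
Round up.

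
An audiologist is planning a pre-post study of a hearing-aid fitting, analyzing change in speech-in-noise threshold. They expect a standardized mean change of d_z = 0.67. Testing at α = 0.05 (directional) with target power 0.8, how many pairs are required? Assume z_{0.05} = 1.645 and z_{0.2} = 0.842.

For a paired (one-sample on differences) test: n = ((z_{α} + z_β) / d)².
z_{α} + z_β = 1.645 + 0.842 = 2.487.
n = (2.487 / 0.67)² = 3.712² = 13.78.
Round up.

n = 14 pairs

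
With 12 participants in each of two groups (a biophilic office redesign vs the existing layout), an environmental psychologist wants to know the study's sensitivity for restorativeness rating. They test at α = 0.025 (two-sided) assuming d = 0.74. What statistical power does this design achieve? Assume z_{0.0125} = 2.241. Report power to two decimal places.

For two equal groups, power = Φ(d·√(n/2) − z_{α/2}).
d·√(n/2) = 0.74 × √(12/2) = 0.74 × 2.449 = 1.813.
z_β = 1.813 − 2.241 = -0.428.
Power = Φ(-0.428) = 0.334.

power ≈ 0.33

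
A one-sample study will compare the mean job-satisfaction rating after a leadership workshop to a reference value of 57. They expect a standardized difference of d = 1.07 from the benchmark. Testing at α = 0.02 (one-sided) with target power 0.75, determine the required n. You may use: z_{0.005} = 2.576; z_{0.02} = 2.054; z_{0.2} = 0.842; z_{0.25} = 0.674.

For a one-sample test: n = ((z_{α} + z_β) / d)².
z_{α} + z_β = 2.054 + 0.674 = 2.728.
n = (2.728 / 1.07)² = 2.550² = 6.50.
Round up.

n = 7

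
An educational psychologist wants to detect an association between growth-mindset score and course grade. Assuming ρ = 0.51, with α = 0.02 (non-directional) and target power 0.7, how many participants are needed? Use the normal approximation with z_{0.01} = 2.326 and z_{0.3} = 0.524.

n = 29

Fisher's z: C = ½·ln((1+r)/(1−r)) = ½·ln(3.0816) = 0.5627.
n = ((z_{α/2} + z_β)/C)² + 3.
(2.326 + 0.524) / 0.5627 = 2.850 / 0.5627 = 5.065.
n = 5.065² + 3 = 25.65 + 3 = 28.7.
Round up.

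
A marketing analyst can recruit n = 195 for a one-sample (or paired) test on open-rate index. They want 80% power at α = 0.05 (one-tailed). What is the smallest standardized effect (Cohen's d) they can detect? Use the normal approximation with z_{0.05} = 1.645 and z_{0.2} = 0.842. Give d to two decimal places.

d_min ≈ 0.18

For a single sample (or paired design) of n = 195: d_min = (z_{α} + z_β)/√n.
z-sum = 1.645 + 0.842 = 2.487.
d_min = 2.487 / √195 = 2.487 / 13.964 = 0.178.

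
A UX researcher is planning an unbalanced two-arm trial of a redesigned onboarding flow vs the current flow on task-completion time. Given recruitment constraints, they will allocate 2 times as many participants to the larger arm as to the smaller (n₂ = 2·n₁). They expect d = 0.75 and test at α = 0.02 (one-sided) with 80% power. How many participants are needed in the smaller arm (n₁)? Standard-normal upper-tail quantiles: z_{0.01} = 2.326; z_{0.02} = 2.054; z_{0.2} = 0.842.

n₁ = 23

With allocation ratio k = n₂/n₁ = 2, Var(x̄₁−x̄₂) = σ²(1/n₁ + 1/(k·n₁)) = σ²·(k+1)/(k·n₁).
So n₁ = (1 + 1/k)·((z_{α} + z_β)/d)² = 1.500 × (2.896/0.75)².
n₁ = 1.500 × 14.91 = 22.4.
Round up: n₁ = 23, giving n₂ = 2 × 23 = 46.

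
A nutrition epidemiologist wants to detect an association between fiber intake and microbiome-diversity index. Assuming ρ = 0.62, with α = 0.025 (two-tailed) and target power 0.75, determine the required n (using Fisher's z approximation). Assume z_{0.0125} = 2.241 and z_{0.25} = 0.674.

Fisher's z: C = ½·ln((1+r)/(1−r)) = ½·ln(4.2632) = 0.7250.
n = ((z_{α/2} + z_β)/C)² + 3.
(2.241 + 0.674) / 0.7250 = 2.915 / 0.7250 = 4.021.
n = 4.021² + 3 = 16.17 + 3 = 19.2.
Round up.

n = 20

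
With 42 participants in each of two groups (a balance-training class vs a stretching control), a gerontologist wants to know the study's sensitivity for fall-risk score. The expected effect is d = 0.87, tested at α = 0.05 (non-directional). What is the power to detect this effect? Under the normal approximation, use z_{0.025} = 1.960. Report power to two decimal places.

power ≈ 0.98

For two equal groups, power = Φ(d·√(n/2) − z_{α/2}).
d·√(n/2) = 0.87 × √(42/2) = 0.87 × 4.583 = 3.987.
z_β = 3.987 − 1.960 = 2.027.
Power = Φ(2.027) = 0.979.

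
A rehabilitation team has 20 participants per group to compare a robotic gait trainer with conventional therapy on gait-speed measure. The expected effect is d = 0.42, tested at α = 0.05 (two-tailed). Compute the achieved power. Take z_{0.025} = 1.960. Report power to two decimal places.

power ≈ 0.26

For two equal groups, power = Φ(d·√(n/2) − z_{α/2}).
d·√(n/2) = 0.42 × √(20/2) = 0.42 × 3.162 = 1.328.
z_β = 1.328 − 1.960 = -0.632.
Power = Φ(-0.632) = 0.264.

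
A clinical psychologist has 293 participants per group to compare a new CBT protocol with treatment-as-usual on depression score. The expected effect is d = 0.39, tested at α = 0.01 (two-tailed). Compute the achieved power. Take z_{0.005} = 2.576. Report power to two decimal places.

For two equal groups, power = Φ(d·√(n/2) − z_{α/2}).
d·√(n/2) = 0.39 × √(293/2) = 0.39 × 12.104 = 4.720.
z_β = 4.720 − 2.576 = 2.144.
Power = Φ(2.144) = 0.984.

power ≈ 0.98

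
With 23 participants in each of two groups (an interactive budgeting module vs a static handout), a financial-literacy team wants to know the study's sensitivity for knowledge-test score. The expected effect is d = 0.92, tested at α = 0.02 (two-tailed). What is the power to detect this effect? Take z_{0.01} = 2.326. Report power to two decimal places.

power ≈ 0.79

For two equal groups, power = Φ(d·√(n/2) − z_{α/2}).
d·√(n/2) = 0.92 × √(23/2) = 0.92 × 3.391 = 3.120.
z_β = 3.120 − 2.326 = 0.794.
Power = Φ(0.794) = 0.786.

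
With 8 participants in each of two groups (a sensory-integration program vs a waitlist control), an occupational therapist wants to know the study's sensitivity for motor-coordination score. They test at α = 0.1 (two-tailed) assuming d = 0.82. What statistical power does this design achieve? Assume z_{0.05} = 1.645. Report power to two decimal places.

For two equal groups, power = Φ(d·√(n/2) − z_{α/2}).
d·√(n/2) = 0.82 × √(8/2) = 0.82 × 2.000 = 1.640.
z_β = 1.640 − 1.645 = -0.005.
Power = Φ(-0.005) = 0.498.

power ≈ 0.50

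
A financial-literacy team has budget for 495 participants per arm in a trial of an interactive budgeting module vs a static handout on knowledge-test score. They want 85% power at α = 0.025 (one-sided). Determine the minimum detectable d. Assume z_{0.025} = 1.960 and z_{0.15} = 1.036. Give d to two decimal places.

For two independent groups of n = 495 each: d_min = (z_{α} + z_β)·√(2/n).
z-sum = 1.960 + 1.036 = 2.996.
d_min = 2.996 × √(2/495) = 2.996 × 0.0636 = 0.190.

d_min ≈ 0.19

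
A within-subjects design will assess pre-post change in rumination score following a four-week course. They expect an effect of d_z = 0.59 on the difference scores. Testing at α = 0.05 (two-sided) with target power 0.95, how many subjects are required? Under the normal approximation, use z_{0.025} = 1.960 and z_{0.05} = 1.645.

For a paired (one-sample on differences) test: n = ((z_{α/2} + z_β) / d)².
z_{α/2} + z_β = 1.960 + 1.645 = 3.605.
n = (3.605 / 0.59)² = 6.110² = 37.33.
Round up.

n = 38 pairs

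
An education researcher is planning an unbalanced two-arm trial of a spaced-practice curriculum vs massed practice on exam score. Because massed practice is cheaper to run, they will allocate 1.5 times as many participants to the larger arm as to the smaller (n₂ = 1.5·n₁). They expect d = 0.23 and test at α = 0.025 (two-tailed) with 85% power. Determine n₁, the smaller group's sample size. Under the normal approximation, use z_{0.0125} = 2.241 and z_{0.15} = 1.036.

n₁ = 339

With allocation ratio k = n₂/n₁ = 1.5, Var(x̄₁−x̄₂) = σ²(1/n₁ + 1/(k·n₁)) = σ²·(k+1)/(k·n₁).
So n₁ = (1 + 1/k)·((z_{α/2} + z_β)/d)² = 1.667 × (3.277/0.23)².
n₁ = 1.667 × 203.00 = 338.3.
Round up: n₁ = 339, giving n₂ = ⌈1.5 × 339⌉ = ⌈508.5⌉ = 509.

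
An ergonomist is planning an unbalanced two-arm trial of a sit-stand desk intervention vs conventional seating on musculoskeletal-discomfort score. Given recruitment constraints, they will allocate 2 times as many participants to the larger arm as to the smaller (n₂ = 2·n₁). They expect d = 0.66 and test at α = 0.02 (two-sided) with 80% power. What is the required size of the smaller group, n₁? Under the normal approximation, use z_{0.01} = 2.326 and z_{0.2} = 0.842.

With allocation ratio k = n₂/n₁ = 2, Var(x̄₁−x̄₂) = σ²(1/n₁ + 1/(k·n₁)) = σ²·(k+1)/(k·n₁).
So n₁ = (1 + 1/k)·((z_{α/2} + z_β)/d)² = 1.500 × (3.168/0.66)².
n₁ = 1.500 × 23.04 = 34.6.
Round up: n₁ = 35, giving n₂ = 2 × 35 = 70.

n₁ = 35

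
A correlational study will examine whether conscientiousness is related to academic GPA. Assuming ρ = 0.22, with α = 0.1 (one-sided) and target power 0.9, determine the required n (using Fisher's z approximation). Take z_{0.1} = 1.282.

Fisher's z: C = ½·ln((1+r)/(1−r)) = ½·ln(1.5641) = 0.2237.
n = ((z_{α} + z_β)/C)² + 3.
(1.282 + 1.282) / 0.2237 = 2.564 / 0.2237 = 11.462.
n = 11.462² + 3 = 131.37 + 3 = 134.4.
Round up.

n = 135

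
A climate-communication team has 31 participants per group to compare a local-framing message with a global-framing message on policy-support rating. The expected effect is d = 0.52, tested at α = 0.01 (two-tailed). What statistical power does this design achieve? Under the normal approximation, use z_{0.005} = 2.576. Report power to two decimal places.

For two equal groups, power = Φ(d·√(n/2) − z_{α/2}).
d·√(n/2) = 0.52 × √(31/2) = 0.52 × 3.937 = 2.047.
z_β = 2.047 − 2.576 = -0.529.
Power = Φ(-0.529) = 0.298.

power ≈ 0.30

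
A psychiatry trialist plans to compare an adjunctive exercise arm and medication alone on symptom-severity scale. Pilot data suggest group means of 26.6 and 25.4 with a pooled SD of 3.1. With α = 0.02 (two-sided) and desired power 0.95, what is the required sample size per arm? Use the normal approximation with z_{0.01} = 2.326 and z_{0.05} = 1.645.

n = 211 per group

Cohen's d = |M₁ − M₂| / SD_pooled = |26.6 − 25.4| / 3.1 = 1.2 / 3.1 = 0.387.
For two independent groups with equal n: n = 2·((z_{α/2} + z_β) / d)².
z_{α/2} + z_β = 2.326 + 1.645 = 3.971.
n = 2 × (3.971 / 0.387)² = 2 × 10.261² = 2 × 105.29 = 210.6.
Round up to the next whole participant.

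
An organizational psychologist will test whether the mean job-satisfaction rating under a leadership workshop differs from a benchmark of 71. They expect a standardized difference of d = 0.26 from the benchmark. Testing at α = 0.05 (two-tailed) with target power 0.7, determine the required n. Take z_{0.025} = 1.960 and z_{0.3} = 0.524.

For a one-sample test: n = ((z_{α/2} + z_β) / d)².
z_{α/2} + z_β = 1.960 + 0.524 = 2.484.
n = (2.484 / 0.26)² = 9.554² = 91.28.
Round up.

n = 92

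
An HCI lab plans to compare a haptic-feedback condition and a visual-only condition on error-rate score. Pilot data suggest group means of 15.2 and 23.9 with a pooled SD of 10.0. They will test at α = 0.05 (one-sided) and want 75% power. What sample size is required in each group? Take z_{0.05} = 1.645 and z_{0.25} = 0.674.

n = 15 per group

Cohen's d = |M₁ − M₂| / SD_pooled = |15.2 − 23.9| / 10.0 = 8.7 / 10.0 = 0.870.
For two independent groups with equal n: n = 2·((z_{α} + z_β) / d)².
z_{α} + z_β = 1.645 + 0.674 = 2.319.
n = 2 × (2.319 / 0.870)² = 2 × 2.666² = 2 × 7.10 = 14.2.
Round up to the next whole participant.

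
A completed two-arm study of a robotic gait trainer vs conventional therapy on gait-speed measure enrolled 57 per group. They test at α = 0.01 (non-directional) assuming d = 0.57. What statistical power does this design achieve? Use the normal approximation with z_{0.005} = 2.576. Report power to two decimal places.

power ≈ 0.68

For two equal groups, power = Φ(d·√(n/2) − z_{α/2}).
d·√(n/2) = 0.57 × √(57/2) = 0.57 × 5.339 = 3.043.
z_β = 3.043 − 2.576 = 0.467.
Power = Φ(0.467) = 0.680.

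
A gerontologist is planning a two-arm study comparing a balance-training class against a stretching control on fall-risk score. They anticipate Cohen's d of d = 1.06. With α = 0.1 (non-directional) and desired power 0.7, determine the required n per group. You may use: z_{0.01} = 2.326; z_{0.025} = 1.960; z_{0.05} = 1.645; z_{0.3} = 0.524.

n = 9 per group

For two independent groups with equal n: n = 2·((z_{α/2} + z_β) / d)².
z_{α/2} + z_β = 1.645 + 0.524 = 2.169.
n = 2 × (2.169 / 1.06)² = 2 × 2.046² = 2 × 4.19 = 8.4.
Round up to the next whole participant.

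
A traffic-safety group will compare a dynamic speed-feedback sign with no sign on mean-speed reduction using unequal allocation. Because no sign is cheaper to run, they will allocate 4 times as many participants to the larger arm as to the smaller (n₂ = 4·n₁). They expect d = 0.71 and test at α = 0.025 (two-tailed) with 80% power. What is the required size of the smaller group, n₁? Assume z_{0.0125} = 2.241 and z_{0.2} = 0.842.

With allocation ratio k = n₂/n₁ = 4, Var(x̄₁−x̄₂) = σ²(1/n₁ + 1/(k·n₁)) = σ²·(k+1)/(k·n₁).
So n₁ = (1 + 1/k)·((z_{α/2} + z_β)/d)² = 1.250 × (3.083/0.71)².
n₁ = 1.250 × 18.86 = 23.6.
Round up: n₁ = 24, giving n₂ = 4 × 24 = 96.

n₁ = 24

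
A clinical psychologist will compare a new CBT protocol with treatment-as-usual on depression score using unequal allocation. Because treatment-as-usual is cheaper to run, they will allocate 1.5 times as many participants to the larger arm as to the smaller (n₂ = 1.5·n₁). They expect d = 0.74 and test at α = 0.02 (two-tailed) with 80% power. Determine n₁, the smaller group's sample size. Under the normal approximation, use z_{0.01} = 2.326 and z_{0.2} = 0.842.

With allocation ratio k = n₂/n₁ = 1.5, Var(x̄₁−x̄₂) = σ²(1/n₁ + 1/(k·n₁)) = σ²·(k+1)/(k·n₁).
So n₁ = (1 + 1/k)·((z_{α/2} + z_β)/d)² = 1.667 × (3.168/0.74)².
n₁ = 1.667 × 18.33 = 30.5.
Round up: n₁ = 31, giving n₂ = ⌈1.5 × 31⌉ = ⌈46.5⌉ = 47.

n₁ = 31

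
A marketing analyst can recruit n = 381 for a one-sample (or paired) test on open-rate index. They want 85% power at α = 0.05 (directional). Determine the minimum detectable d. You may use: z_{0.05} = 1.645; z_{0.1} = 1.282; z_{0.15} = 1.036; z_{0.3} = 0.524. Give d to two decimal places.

d_min ≈ 0.14

For a single sample (or paired design) of n = 381: d_min = (z_{α} + z_β)/√n.
z-sum = 1.645 + 1.036 = 2.681.
d_min = 2.681 / √381 = 2.681 / 19.519 = 0.137.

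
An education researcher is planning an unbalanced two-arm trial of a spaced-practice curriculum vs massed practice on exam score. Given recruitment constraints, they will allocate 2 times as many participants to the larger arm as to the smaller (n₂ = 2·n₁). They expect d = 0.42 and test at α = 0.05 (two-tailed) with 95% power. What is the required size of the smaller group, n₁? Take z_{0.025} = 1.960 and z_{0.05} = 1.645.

With allocation ratio k = n₂/n₁ = 2, Var(x̄₁−x̄₂) = σ²(1/n₁ + 1/(k·n₁)) = σ²·(k+1)/(k·n₁).
So n₁ = (1 + 1/k)·((z_{α/2} + z_β)/d)² = 1.500 × (3.605/0.42)².
n₁ = 1.500 × 73.67 = 110.5.
Round up: n₁ = 111, giving n₂ = 2 × 111 = 222.

n₁ = 111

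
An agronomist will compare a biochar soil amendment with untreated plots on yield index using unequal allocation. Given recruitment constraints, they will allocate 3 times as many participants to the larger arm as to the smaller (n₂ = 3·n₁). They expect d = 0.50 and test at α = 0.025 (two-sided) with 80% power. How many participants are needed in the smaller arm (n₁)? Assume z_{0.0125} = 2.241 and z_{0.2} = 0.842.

n₁ = 51

With allocation ratio k = n₂/n₁ = 3, Var(x̄₁−x̄₂) = σ²(1/n₁ + 1/(k·n₁)) = σ²·(k+1)/(k·n₁).
So n₁ = (1 + 1/k)·((z_{α/2} + z_β)/d)² = 1.333 × (3.083/0.50)².
n₁ = 1.333 × 38.02 = 50.7.
Round up: n₁ = 51, giving n₂ = 3 × 51 = 153.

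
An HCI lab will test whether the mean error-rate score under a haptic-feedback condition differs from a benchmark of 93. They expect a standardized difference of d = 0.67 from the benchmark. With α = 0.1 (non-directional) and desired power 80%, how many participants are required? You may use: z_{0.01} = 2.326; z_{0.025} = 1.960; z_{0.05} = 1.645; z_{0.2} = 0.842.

n = 14

For a one-sample test: n = ((z_{α/2} + z_β) / d)².
z_{α/2} + z_β = 1.645 + 0.842 = 2.487.
n = (2.487 / 0.67)² = 3.712² = 13.78.
Round up.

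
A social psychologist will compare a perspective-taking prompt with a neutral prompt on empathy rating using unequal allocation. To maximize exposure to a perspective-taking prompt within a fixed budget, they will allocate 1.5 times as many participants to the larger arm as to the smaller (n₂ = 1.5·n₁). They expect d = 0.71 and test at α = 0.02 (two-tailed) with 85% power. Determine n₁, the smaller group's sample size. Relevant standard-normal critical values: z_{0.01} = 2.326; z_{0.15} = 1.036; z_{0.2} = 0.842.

n₁ = 38

With allocation ratio k = n₂/n₁ = 1.5, Var(x̄₁−x̄₂) = σ²(1/n₁ + 1/(k·n₁)) = σ²·(k+1)/(k·n₁).
So n₁ = (1 + 1/k)·((z_{α/2} + z_β)/d)² = 1.667 × (3.362/0.71)².
n₁ = 1.667 × 22.42 = 37.4.
Round up: n₁ = 38, giving n₂ = 1.5 × 38 = 57.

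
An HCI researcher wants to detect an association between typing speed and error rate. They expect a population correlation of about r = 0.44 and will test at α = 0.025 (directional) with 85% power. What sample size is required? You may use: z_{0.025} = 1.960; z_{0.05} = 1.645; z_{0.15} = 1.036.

Fisher's z: C = ½·ln((1+r)/(1−r)) = ½·ln(2.5714) = 0.4722.
n = ((z_{α} + z_β)/C)² + 3.
(1.960 + 1.036) / 0.4722 = 2.996 / 0.4722 = 6.345.
n = 6.345² + 3 = 40.26 + 3 = 43.3.
Round up.

n = 44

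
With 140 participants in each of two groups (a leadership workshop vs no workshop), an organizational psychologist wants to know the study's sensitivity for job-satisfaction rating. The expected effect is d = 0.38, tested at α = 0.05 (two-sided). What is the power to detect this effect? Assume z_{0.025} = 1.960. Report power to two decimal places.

For two equal groups, power = Φ(d·√(n/2) − z_{α/2}).
d·√(n/2) = 0.38 × √(140/2) = 0.38 × 8.367 = 3.179.
z_β = 3.179 − 1.960 = 1.219.
Power = Φ(1.219) = 0.889.

power ≈ 0.89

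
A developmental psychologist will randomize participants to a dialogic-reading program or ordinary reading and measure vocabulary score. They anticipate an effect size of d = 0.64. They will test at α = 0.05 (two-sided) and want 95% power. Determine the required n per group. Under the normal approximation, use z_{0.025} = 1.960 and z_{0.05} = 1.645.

For two independent groups with equal n: n = 2·((z_{α/2} + z_β) / d)².
z_{α/2} + z_β = 1.960 + 1.645 = 3.605.
n = 2 × (3.605 / 0.64)² = 2 × 5.633² = 2 × 31.73 = 63.5.
Round up to the next whole participant.

n = 64 per group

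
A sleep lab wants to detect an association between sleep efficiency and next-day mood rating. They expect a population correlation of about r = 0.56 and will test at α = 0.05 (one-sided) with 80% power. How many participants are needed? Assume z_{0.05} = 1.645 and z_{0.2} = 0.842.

Fisher's z: C = ½·ln((1+r)/(1−r)) = ½·ln(3.5455) = 0.6328.
n = ((z_{α} + z_β)/C)² + 3.
(1.645 + 0.842) / 0.6328 = 2.487 / 0.6328 = 3.930.
n = 3.930² + 3 = 15.45 + 3 = 18.4.
Round up.

n = 19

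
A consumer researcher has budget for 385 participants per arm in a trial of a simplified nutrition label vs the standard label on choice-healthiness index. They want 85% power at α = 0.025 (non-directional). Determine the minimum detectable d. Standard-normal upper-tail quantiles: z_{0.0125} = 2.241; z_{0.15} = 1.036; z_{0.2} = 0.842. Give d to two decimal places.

d_min ≈ 0.24

For two independent groups of n = 385 each: d_min = (z_{α/2} + z_β)·√(2/n).
z-sum = 2.241 + 1.036 = 3.277.
d_min = 3.277 × √(2/385) = 3.277 × 0.0721 = 0.236.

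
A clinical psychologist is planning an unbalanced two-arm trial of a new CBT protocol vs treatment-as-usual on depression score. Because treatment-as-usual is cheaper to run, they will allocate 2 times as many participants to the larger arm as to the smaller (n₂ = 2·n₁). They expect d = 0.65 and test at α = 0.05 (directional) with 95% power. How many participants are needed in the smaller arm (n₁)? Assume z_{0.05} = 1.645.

n₁ = 39

With allocation ratio k = n₂/n₁ = 2, Var(x̄₁−x̄₂) = σ²(1/n₁ + 1/(k·n₁)) = σ²·(k+1)/(k·n₁).
So n₁ = (1 + 1/k)·((z_{α} + z_β)/d)² = 1.500 × (3.290/0.65)².
n₁ = 1.500 × 25.62 = 38.4.
Round up: n₁ = 39, giving n₂ = 2 × 39 = 78.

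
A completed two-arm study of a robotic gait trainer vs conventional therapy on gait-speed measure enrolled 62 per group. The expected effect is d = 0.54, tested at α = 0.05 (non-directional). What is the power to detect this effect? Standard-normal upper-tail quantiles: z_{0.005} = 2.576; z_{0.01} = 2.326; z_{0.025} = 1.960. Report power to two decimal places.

power ≈ 0.85

For two equal groups, power = Φ(d·√(n/2) − z_{α/2}).
d·√(n/2) = 0.54 × √(62/2) = 0.54 × 5.568 = 3.007.
z_β = 3.007 − 1.960 = 1.047.
Power = Φ(1.047) = 0.852.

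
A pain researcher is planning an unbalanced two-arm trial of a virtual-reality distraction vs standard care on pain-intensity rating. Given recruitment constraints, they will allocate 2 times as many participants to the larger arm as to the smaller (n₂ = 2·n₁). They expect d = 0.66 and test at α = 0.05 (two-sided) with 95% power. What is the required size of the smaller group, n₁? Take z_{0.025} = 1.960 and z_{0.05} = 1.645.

n₁ = 45

With allocation ratio k = n₂/n₁ = 2, Var(x̄₁−x̄₂) = σ²(1/n₁ + 1/(k·n₁)) = σ²·(k+1)/(k·n₁).
So n₁ = (1 + 1/k)·((z_{α/2} + z_β)/d)² = 1.500 × (3.605/0.66)².
n₁ = 1.500 × 29.83 = 44.8.
Round up: n₁ = 45, giving n₂ = 2 × 45 = 90.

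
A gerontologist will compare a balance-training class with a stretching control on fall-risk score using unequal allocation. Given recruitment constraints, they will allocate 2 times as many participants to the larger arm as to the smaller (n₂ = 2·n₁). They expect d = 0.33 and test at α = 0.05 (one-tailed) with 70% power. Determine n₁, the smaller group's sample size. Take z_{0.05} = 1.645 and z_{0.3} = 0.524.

n₁ = 65

With allocation ratio k = n₂/n₁ = 2, Var(x̄₁−x̄₂) = σ²(1/n₁ + 1/(k·n₁)) = σ²·(k+1)/(k·n₁).
So n₁ = (1 + 1/k)·((z_{α} + z_β)/d)² = 1.500 × (2.169/0.33)².
n₁ = 1.500 × 43.20 = 64.8.
Round up: n₁ = 65, giving n₂ = 2 × 65 = 130.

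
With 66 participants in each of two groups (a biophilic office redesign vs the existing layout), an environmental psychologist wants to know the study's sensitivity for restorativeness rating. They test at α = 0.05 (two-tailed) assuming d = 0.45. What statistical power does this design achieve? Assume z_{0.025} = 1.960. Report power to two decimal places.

For two equal groups, power = Φ(d·√(n/2) − z_{α/2}).
d·√(n/2) = 0.45 × √(66/2) = 0.45 × 5.745 = 2.585.
z_β = 2.585 − 1.960 = 0.625.
Power = Φ(0.625) = 0.734.

power ≈ 0.73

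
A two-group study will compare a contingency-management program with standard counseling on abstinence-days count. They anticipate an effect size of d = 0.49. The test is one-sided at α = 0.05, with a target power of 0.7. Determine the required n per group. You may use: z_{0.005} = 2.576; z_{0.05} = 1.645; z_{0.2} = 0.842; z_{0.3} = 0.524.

For two independent groups with equal n: n = 2·((z_{α} + z_β) / d)².
z_{α} + z_β = 1.645 + 0.524 = 2.169.
n = 2 × (2.169 / 0.49)² = 2 × 4.427² = 2 × 19.59 = 39.2.
Round up to the next whole participant.

n = 40 per group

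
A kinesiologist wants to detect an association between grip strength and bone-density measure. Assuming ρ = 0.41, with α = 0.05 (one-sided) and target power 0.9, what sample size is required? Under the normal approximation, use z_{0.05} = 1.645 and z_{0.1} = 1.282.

n = 49

Fisher's z: C = ½·ln((1+r)/(1−r)) = ½·ln(2.3898) = 0.4356.
n = ((z_{α} + z_β)/C)² + 3.
(1.645 + 1.282) / 0.4356 = 2.927 / 0.4356 = 6.719.
n = 6.719² + 3 = 45.15 + 3 = 48.2.
Round up.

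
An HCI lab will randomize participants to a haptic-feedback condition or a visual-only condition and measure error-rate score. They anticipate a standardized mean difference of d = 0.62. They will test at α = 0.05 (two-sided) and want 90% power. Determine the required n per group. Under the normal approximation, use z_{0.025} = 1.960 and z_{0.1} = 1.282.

For two independent groups with equal n: n = 2·((z_{α/2} + z_β) / d)².
z_{α/2} + z_β = 1.960 + 1.282 = 3.242.
n = 2 × (3.242 / 0.62)² = 2 × 5.229² = 2 × 27.34 = 54.7.
Round up to the next whole participant.

n = 55 per group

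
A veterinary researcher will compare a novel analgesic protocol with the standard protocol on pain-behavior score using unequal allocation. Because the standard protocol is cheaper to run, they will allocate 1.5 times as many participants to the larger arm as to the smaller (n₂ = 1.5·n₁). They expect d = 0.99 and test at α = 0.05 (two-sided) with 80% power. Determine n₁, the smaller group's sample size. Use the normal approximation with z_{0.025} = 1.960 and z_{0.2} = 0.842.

With allocation ratio k = n₂/n₁ = 1.5, Var(x̄₁−x̄₂) = σ²(1/n₁ + 1/(k·n₁)) = σ²·(k+1)/(k·n₁).
So n₁ = (1 + 1/k)·((z_{α/2} + z_β)/d)² = 1.667 × (2.802/0.99)².
n₁ = 1.667 × 8.01 = 13.4.
Round up: n₁ = 14, giving n₂ = 1.5 × 14 = 21.

n₁ = 14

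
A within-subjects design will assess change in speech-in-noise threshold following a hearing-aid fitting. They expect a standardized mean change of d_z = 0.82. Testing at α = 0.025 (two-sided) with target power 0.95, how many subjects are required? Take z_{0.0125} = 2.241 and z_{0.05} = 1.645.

n = 23 pairs

For a paired (one-sample on differences) test: n = ((z_{α/2} + z_β) / d)².
z_{α/2} + z_β = 2.241 + 1.645 = 3.886.
n = (3.886 / 0.82)² = 4.739² = 22.46.
Round up.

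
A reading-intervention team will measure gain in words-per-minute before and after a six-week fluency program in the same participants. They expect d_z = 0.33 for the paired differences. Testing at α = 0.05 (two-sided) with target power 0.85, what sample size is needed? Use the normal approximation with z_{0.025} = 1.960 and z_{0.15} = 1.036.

For a paired (one-sample on differences) test: n = ((z_{α/2} + z_β) / d)².
z_{α/2} + z_β = 1.960 + 1.036 = 2.996.
n = (2.996 / 0.33)² = 9.079² = 82.42.
Round up.

n = 83 pairs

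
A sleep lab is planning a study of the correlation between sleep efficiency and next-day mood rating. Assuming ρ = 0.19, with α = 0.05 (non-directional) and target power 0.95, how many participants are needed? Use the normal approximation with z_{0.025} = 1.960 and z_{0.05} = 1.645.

n = 355

Fisher's z: C = ½·ln((1+r)/(1−r)) = ½·ln(1.4691) = 0.1923.
n = ((z_{α/2} + z_β)/C)² + 3.
(1.960 + 1.645) / 0.1923 = 3.605 / 0.1923 = 18.747.
n = 18.747² + 3 = 351.44 + 3 = 354.4.
Round up.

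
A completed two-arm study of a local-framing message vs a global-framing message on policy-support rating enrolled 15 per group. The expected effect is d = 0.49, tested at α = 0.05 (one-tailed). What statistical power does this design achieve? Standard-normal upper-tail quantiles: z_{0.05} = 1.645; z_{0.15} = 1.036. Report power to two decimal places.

power ≈ 0.38

For two equal groups, power = Φ(d·√(n/2) − z_{α}).
d·√(n/2) = 0.49 × √(15/2) = 0.49 × 2.739 = 1.342.
z_β = 1.342 − 1.645 = -0.303.
Power = Φ(-0.303) = 0.381.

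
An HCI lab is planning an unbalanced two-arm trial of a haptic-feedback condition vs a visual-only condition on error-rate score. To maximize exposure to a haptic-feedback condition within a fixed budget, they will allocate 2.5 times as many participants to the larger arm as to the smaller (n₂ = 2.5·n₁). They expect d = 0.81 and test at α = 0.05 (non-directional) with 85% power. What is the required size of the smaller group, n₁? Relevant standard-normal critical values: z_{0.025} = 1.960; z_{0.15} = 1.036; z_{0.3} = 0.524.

n₁ = 20

With allocation ratio k = n₂/n₁ = 2.5, Var(x̄₁−x̄₂) = σ²(1/n₁ + 1/(k·n₁)) = σ²·(k+1)/(k·n₁).
So n₁ = (1 + 1/k)·((z_{α/2} + z_β)/d)² = 1.400 × (2.996/0.81)².
n₁ = 1.400 × 13.68 = 19.2.
Round up: n₁ = 20, giving n₂ = 2.5 × 20 = 50.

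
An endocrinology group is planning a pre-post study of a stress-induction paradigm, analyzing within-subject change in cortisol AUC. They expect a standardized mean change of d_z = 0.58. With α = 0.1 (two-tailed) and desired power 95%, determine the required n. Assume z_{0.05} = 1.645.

For a paired (one-sample on differences) test: n = ((z_{α/2} + z_β) / d)².
z_{α/2} + z_β = 1.645 + 1.645 = 3.290.
n = (3.290 / 0.58)² = 5.672² = 32.18.
Round up.

n = 33 pairs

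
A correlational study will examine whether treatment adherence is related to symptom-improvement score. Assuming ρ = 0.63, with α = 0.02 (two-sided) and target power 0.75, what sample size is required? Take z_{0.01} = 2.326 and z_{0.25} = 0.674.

n = 20

Fisher's z: C = ½·ln((1+r)/(1−r)) = ½·ln(4.4054) = 0.7414.
n = ((z_{α/2} + z_β)/C)² + 3.
(2.326 + 0.674) / 0.7414 = 3.000 / 0.7414 = 4.046.
n = 4.046² + 3 = 16.37 + 3 = 19.4.
Round up.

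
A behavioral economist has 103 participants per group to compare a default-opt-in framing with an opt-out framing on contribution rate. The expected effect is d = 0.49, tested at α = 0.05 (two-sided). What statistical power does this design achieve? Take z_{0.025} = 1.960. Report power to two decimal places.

For two equal groups, power = Φ(d·√(n/2) − z_{α/2}).
d·√(n/2) = 0.49 × √(103/2) = 0.49 × 7.176 = 3.516.
z_β = 3.516 − 1.960 = 1.556.
Power = Φ(1.556) = 0.940.

power ≈ 0.94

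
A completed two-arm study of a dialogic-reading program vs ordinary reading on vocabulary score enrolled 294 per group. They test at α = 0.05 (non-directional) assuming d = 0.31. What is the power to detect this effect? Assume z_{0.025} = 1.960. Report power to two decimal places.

For two equal groups, power = Φ(d·√(n/2) − z_{α/2}).
d·√(n/2) = 0.31 × √(294/2) = 0.31 × 12.124 = 3.759.
z_β = 3.759 − 1.960 = 1.799.
Power = Φ(1.799) = 0.964.

power ≈ 0.96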